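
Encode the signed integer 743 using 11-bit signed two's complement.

01011100111

743 is non-negative, so write it directly in 11 bits: 01011100111.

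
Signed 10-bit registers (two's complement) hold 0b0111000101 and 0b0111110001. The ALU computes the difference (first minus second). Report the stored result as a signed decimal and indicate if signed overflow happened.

-44; no overflow

0b0111000101 → 0111000101 = 453 (signed)
0b0111110001 → 0111110001 = 497 (signed)
Subtract via negate-and-add: invert 0111110001 + 1 = 1000001111 (i.e. -497).
  0111000101
+ 1000001111
= 1111010100
Result 1111010100: MSB = 1 → 980 − 1024 = -44.
Addends (after negating the subtrahend) have opposite signs, so signed overflow cannot occur.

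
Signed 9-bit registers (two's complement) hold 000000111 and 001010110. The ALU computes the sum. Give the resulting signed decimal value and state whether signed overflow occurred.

000000111 = 7 (signed)
001010110 = 86 (signed)
  000000111
+ 001010110
= 001011101
Result 001011101: MSB = 0 → value 93.
Both addends are non-negative and so is the stored result: no signed overflow.

93; no overflow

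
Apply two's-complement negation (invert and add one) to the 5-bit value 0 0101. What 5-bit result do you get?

Invert: 11010. Add 1: 11011.
Check: 00101 = 5, 11011 = -5.

11011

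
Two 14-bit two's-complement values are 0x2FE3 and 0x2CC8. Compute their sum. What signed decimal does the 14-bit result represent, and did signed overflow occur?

7339; overflow

0x2FE3 = 10111111100011 = -4125 (signed)
0x2CC8 = 10110011001000 = -4920 (signed)
  10111111100011
+ 10110011001000
= 01110010101011  (discard carry-out 1)
Result 01110010101011: MSB = 0 → value 7339.
Both addends are negative but the stored result is non-negative: signed overflow. The true value -4125 + (-4920) = -9045 lies outside [-8192, 8191].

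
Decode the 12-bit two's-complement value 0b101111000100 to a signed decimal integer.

-1084

MSB is 1, so the value is negative.
Invert: 010000111011. Add 1: 010000111100 = 1084. So the value is −1084.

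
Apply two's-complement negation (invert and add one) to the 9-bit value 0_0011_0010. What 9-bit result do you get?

111001110

Invert: 111001101. Add 1: 111001110.
Check: 000110010 = 50, 111001110 = -50.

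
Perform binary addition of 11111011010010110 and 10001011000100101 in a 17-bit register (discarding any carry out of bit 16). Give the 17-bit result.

10000110010111011

  11111011010010110
+ 10001011000100101
= 10000110010111011  (discard carry-out 1)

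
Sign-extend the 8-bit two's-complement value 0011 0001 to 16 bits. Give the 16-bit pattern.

MSB of 00110001 is 0; replicate it into the new high bits.
00000000|00110001 → 0000000000110001 (still 49).

0000000000110001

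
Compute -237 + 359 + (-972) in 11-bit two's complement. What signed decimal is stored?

-850

-237 + 359 = 122 (00001111010)
122 + (-972) = -850 (10010101110)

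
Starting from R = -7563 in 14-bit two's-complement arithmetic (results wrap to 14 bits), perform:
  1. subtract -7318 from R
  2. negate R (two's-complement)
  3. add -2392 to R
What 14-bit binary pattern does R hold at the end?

11011110011101

Start: R = -7563 = 10001001110101.
R = -7563 − (-7318) = -245 = 11111100001011
R = −(-245) = 245 = 00000011110101
R = 245 + (-2392) = -2147 = 11011110011101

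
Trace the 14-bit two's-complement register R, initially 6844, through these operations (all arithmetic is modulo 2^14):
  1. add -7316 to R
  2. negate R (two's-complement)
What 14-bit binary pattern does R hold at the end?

00000111011000

Start: R = 6844 = 01101010111100.
R = 6844 + (-7316) = -472 = 11111000101000
R = −(-472) = 472 = 00000111011000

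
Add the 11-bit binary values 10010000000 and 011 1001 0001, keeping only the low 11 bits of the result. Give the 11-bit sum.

  10010000000
+ 01110010001
= 00000010001  (discard carry-out 1)

00000010001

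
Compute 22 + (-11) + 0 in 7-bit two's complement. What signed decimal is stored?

11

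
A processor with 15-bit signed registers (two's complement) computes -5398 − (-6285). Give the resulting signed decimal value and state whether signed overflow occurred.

887; no overflow

-5398 → 110101011101010
-6285 → 110011101110011
Subtract via negate-and-add: invert 110011101110011 + 1 = 001100010001101 (i.e. 6285).
  110101011101010
+ 001100010001101
= 000001101110111  (discard carry-out 1)
Result 000001101110111: MSB = 0 → value 887.
Addends (after negating the subtrahend) have opposite signs, so signed overflow cannot occur.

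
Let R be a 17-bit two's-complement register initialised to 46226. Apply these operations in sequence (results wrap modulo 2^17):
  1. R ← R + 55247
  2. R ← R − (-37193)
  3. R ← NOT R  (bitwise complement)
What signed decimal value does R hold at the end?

-7595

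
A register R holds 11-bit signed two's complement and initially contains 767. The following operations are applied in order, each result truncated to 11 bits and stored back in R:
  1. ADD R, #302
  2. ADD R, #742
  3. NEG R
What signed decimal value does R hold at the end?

237

Start: R = 767 = 01011111111.
R = 767 + 302 = 1069; wraps to -979 = 10000101101
R = -979 + 742 = -237 = 11100010011
R = −(-237) = 237 = 00011101101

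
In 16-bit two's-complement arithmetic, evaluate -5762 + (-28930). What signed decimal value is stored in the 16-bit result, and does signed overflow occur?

-5762 → 1110100101111110
-28930 → 1000111011111110
  1110100101111110
+ 1000111011111110
= 0111100001111100  (discard carry-out 1)
Result 0111100001111100: MSB = 0 → value 30844.
Both addends are negative but the stored result is non-negative: signed overflow. The true value -5762 + (-28930) = -34692 lies outside [-32768, 32767].

30844; overflow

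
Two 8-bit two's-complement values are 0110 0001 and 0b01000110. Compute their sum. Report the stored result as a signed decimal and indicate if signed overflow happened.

-89; overflow

0110 0001 → 01100001 = 97 (signed)
0b01000110 → 01000110 = 70 (signed)
  01100001
+ 01000110
= 10100111
Result 10100111: MSB = 1 → 167 − 256 = -89.
Both addends are non-negative but the stored result is negative: signed overflow. The true value 97 + 70 = 167 lies outside [-128, 127].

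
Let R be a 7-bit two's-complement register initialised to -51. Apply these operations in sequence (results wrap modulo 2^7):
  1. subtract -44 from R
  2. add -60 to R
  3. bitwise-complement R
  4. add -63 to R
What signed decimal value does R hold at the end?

3

Start: R = -51 = 1001101.
R = -51 − (-44) = -7 = 1111001
R = -7 + (-60) = -67; wraps to 61 = 0111101
R = NOT 0111101 = 1000010 = -62
R = -62 + (-63) = -125; wraps to 3 = 0000011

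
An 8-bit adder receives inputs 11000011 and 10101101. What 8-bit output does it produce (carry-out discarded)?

01110000

  11000011
+ 10101101
= 01110000  (discard carry-out 1)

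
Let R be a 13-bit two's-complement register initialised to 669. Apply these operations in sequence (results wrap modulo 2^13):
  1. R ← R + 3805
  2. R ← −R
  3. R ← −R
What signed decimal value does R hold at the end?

-3718

Start: R = 669 = 0001010011101.
R = 669 + 3805 = 4474; wraps to -3718 = 1000101111010
R = −(-3718) = 3718 = 0111010000110
R = −(3718) = -3718 = 1000101111010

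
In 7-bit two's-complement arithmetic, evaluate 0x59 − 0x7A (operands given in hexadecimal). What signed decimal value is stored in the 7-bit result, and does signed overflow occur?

-33; no overflow

0x59 = 1011001 = -39 (signed)
0x7A = 1111010 = -6 (signed)
Subtract via negate-and-add: invert 1111010 + 1 = 0000110 (i.e. 6).
  1011001
+ 0000110
= 1011111
Result 1011111: MSB = 1 → 95 − 128 = -33.
Addends (after negating the subtrahend) have opposite signs, so signed overflow cannot occur.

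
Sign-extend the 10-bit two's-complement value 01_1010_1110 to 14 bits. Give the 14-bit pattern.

00000110101110

MSB of 0110101110 is 0; replicate it into the new high bits.
0000|0110101110 → 00000110101110 (still 430).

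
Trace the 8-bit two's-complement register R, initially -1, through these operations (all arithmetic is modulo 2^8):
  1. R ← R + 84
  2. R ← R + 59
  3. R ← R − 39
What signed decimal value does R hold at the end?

103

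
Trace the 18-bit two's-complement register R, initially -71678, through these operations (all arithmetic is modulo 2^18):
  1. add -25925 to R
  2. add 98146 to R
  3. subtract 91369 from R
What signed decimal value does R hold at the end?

-90826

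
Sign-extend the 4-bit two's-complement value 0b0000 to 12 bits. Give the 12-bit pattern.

000000000000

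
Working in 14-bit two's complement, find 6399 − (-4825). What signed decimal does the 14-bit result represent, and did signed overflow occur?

6399 → 01100011111111
-4825 → 10110100100111
Subtract via negate-and-add: invert 10110100100111 + 1 = 01001011011001 (i.e. 4825).
  01100011111111
+ 01001011011001
= 10101111011000
Result 10101111011000: MSB = 1 → 11224 − 16384 = -5160.
Both addends (after negating the subtrahend) are non-negative but the stored result is negative: signed overflow. The true value 6399 − (-4825) = 11224 lies outside [-8192, 8191].

-5160; overflow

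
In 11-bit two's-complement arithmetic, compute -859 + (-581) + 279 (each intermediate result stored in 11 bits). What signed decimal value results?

-859 + (-581) = -1440 → wraps to 608 (01001100000)
608 + 279 = 887 (01101110111)

887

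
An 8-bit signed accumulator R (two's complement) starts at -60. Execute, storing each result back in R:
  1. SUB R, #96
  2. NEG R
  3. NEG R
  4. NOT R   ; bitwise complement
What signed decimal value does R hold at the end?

Start: R = -60 = 11000100.
R = -60 − 96 = -156; wraps to 100 = 01100100
R = −(100) = -100 = 10011100
R = −(-100) = 100 = 01100100
R = NOT 01100100 = 10011011 = -101

-101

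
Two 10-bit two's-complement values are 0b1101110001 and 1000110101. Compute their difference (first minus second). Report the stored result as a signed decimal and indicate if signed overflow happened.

0b1101110001 → 1101110001 = -143 (signed)
1000110101 = -459 (signed)
Subtract via negate-and-add: invert 1000110101 + 1 = 0111001011 (i.e. 459).
  1101110001
+ 0111001011
= 0100111100  (discard carry-out 1)
Result 0100111100: MSB = 0 → value 316.
Addends (after negating the subtrahend) have opposite signs, so signed overflow cannot occur.

316; no overflow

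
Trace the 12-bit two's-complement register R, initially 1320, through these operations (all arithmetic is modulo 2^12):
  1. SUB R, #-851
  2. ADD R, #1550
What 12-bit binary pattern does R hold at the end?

111010001001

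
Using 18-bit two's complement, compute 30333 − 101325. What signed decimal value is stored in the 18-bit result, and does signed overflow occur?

-70992; no overflow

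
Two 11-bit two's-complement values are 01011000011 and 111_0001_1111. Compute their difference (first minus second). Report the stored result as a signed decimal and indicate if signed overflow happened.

01011000011 = 707 (signed)
111_0001_1111 → 11100011111 = -225 (signed)
Subtract via negate-and-add: invert 11100011111 + 1 = 00011100001 (i.e. 225).
  01011000011
+ 00011100001
= 01110100100
Result 01110100100: MSB = 0 → value 932.
Both addends (after negating the subtrahend) are non-negative and so is the stored result: no signed overflow.

932; no overflow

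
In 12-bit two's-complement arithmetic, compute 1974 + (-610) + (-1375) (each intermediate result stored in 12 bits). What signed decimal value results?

1974 + (-610) = 1364 (010101010100)
1364 + (-1375) = -11 (111111110101)

-11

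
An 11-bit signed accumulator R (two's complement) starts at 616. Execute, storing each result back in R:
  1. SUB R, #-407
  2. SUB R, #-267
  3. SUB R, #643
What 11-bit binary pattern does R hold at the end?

Start: R = 616 = 01001101000.
R = 616 − (-407) = 1023 = 01111111111
R = 1023 − (-267) = 1290; wraps to -758 = 10100001010
R = -758 − 643 = -1401; wraps to 647 = 01010000111

01010000111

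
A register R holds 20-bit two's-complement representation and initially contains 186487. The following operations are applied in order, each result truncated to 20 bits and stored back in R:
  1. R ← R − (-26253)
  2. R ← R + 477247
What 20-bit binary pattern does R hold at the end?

Start: R = 186487 = 00101101100001110111.
R = 186487 − (-26253) = 212740 = 00110011111100000100
R = 212740 + 477247 = 689987; wraps to -358589 = 10101000011101000011

10101000011101000011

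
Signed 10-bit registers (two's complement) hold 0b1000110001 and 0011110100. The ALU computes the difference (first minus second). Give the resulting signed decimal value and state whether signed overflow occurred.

317; overflow

0b1000110001 → 1000110001 = -463 (signed)
0011110100 = 244 (signed)
Subtract via negate-and-add: invert 0011110100 + 1 = 1100001100 (i.e. -244).
  1000110001
+ 1100001100
= 0100111101  (discard carry-out 1)
Result 0100111101: MSB = 0 → value 317.
Both addends (after negating the subtrahend) are negative but the stored result is non-negative: signed overflow. The true value -463 − 244 = -707 lies outside [-512, 511].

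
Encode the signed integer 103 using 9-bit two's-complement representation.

001100111

103 is non-negative, so write it directly in 9 bits: 001100111.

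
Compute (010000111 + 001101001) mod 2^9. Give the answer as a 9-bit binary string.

  010000111
+ 001101001
= 011110000

011110000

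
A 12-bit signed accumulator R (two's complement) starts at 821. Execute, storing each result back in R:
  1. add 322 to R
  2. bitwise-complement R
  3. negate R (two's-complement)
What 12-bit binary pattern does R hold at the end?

010001111000

Start: R = 821 = 001100110101.
R = 821 + 322 = 1143 = 010001110111
R = NOT 010001110111 = 101110001000 = -1144
R = −(-1144) = 1144 = 010001111000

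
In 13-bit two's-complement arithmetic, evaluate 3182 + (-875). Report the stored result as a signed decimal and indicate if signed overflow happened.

2307; no overflow

3182 → 0110001101110
-875 → 1110010010101
  0110001101110
+ 1110010010101
= 0100100000011  (discard carry-out 1)
Result 0100100000011: MSB = 0 → value 2307.
Addends have opposite signs, so signed overflow cannot occur.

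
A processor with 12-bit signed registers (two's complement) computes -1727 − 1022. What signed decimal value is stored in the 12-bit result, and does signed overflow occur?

1347; overflow

-1727 → 100101000001
1022 → 001111111110
Subtract via negate-and-add: invert 001111111110 + 1 = 110000000010 (i.e. -1022).
  100101000001
+ 110000000010
= 010101000011  (discard carry-out 1)
Result 010101000011: MSB = 0 → value 1347.
Both addends (after negating the subtrahend) are negative but the stored result is non-negative: signed overflow. The true value -1727 − 1022 = -2749 lies outside [-2048, 2047].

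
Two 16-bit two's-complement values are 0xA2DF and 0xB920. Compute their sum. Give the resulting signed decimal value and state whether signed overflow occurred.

0xA2DF = 1010001011011111 = -23841 (signed)
0xB920 = 1011100100100000 = -18144 (signed)
  1010001011011111
+ 1011100100100000
= 0101101111111111  (discard carry-out 1)
Result 0101101111111111: MSB = 0 → value 23551.
Both addends are negative but the stored result is non-negative: signed overflow. The true value -23841 + (-18144) = -41985 lies outside [-32768, 32767].

23551; overflow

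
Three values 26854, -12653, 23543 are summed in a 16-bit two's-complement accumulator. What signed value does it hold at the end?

26854 + (-12653) = 14201 (0011011101111001)
14201 + 23543 = 37744 → wraps to -27792 (1001001101110000)

-27792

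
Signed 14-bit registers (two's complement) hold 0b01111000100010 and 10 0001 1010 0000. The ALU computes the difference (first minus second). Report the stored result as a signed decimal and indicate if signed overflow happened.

0b01111000100010 → 01111000100010 = 7714 (signed)
10 0001 1010 0000 → 10000110100000 = -7776 (signed)
Subtract via negate-and-add: invert 10000110100000 + 1 = 01111001100000 (i.e. 7776).
  01111000100010
+ 01111001100000
= 11110010000010
Result 11110010000010: MSB = 1 → 15490 − 16384 = -894.
Both addends (after negating the subtrahend) are non-negative but the stored result is negative: signed overflow. The true value 7714 − (-7776) = 15490 lies outside [-8192, 8191].

-894; overflow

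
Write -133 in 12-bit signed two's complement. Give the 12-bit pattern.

|-133| = 133 = 000010000101 in 12 bits.
Invert the bits: 111101111010. Add 1: 111101111011.

111101111011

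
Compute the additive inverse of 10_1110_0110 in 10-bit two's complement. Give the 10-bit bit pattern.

0100011010

Invert: 0100011001. Add 1: 0100011010.
Check: 1011100110 = -282, 0100011010 = 282.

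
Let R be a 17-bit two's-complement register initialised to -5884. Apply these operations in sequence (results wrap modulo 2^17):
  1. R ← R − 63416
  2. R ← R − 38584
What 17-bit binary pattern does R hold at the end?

00101101010010100

Start: R = -5884 = 11110100100000100.
R = -5884 − 63416 = -69300; wraps to 61772 = 01111000101001100
R = 61772 − 38584 = 23188 = 00101101010010100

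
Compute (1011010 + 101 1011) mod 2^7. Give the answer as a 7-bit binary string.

  1011010
+ 1011011
= 0110101  (discard carry-out 1)

0110101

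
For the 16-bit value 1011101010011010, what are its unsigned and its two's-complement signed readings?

unsigned = 47770, signed = -17766

Unsigned: 1011101010011010 = 47770.
Signed: MSB=1 → 47770 − 65536 = -17766.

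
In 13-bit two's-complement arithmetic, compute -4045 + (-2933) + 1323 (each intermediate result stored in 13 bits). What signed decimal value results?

-4045 + (-2933) = -6978 → wraps to 1214 (0010010111110)
1214 + 1323 = 2537 (0100111101001)

2537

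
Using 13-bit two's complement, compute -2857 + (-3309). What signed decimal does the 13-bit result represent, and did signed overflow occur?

2026; overflow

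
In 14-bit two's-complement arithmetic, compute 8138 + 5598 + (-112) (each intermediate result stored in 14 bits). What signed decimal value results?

-2760

8138 + 5598 = 13736 → wraps to -2648 (11010110101000)
-2648 + (-112) = -2760 (11010100111000)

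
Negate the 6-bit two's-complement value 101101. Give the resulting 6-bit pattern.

Invert: 010010. Add 1: 010011.
Check: 101101 = -19, 010011 = 19.

010011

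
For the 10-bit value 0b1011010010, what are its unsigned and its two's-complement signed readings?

unsigned = 722, signed = -302

Unsigned: 1011010010 = 722.
Signed: MSB=1 → 722 − 1024 = -302.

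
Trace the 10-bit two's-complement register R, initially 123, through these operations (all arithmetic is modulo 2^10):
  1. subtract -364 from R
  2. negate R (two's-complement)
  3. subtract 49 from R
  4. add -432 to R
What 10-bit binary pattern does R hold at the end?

0000111000

Start: R = 123 = 0001111011.
R = 123 − (-364) = 487 = 0111100111
R = −(487) = -487 = 1000011001
R = -487 − 49 = -536; wraps to 488 = 0111101000
R = 488 + (-432) = 56 = 0000111000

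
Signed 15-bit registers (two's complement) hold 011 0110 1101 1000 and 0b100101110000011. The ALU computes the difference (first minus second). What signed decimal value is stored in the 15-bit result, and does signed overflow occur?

011 0110 1101 1000 → 011011011011000 = 14040 (signed)
0b100101110000011 → 100101110000011 = -13437 (signed)
Subtract via negate-and-add: invert 100101110000011 + 1 = 011010001111101 (i.e. 13437).
  011011011011000
+ 011010001111101
= 110101101010101
Result 110101101010101: MSB = 1 → 27477 − 32768 = -5291.
Both addends (after negating the subtrahend) are non-negative but the stored result is negative: signed overflow. The true value 14040 − (-13437) = 27477 lies outside [-16384, 16383].

-5291; overflow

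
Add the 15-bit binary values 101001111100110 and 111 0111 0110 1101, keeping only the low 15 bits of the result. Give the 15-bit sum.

100101101010011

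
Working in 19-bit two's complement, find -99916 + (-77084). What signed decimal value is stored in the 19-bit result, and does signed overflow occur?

-177000; no overflow

-99916 → 1100111100110110100
-77084 → 1101101001011100100
  1100111100110110100
+ 1101101001011100100
= 1010100110010011000  (discard carry-out 1)
Result 1010100110010011000: MSB = 1 → 347288 − 524288 = -177000.
Both addends are negative and so is the stored result: no signed overflow.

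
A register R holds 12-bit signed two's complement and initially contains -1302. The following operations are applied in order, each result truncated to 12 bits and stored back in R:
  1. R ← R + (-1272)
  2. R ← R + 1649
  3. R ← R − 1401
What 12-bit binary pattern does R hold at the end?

011011101010

Start: R = -1302 = 101011101010.
R = -1302 + (-1272) = -2574; wraps to 1522 = 010111110010
R = 1522 + 1649 = 3171; wraps to -925 = 110001100011
R = -925 − 1401 = -2326; wraps to 1770 = 011011101010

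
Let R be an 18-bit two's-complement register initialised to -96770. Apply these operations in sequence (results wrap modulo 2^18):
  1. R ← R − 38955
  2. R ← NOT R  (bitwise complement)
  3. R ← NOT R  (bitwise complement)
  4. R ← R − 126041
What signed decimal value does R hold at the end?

Start: R = -96770 = 101000010111111110.
R = -96770 − 38955 = -135725; wraps to 126419 = 011110110111010011
R = NOT 011110110111010011 = 100001001000101100 = -126420
R = NOT 100001001000101100 = 011110110111010011 = 126419
R = 126419 − 126041 = 378 = 000000000101111010

378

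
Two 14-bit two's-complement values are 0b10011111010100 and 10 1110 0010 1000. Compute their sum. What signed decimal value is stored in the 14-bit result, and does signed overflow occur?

5628; overflow

0b10011111010100 → 10011111010100 = -6188 (signed)
10 1110 0010 1000 → 10111000101000 = -4568 (signed)
  10011111010100
+ 10111000101000
= 01010111111100  (discard carry-out 1)
Result 01010111111100: MSB = 0 → value 5628.
Both addends are negative but the stored result is non-negative: signed overflow. The true value -6188 + (-4568) = -10756 lies outside [-8192, 8191].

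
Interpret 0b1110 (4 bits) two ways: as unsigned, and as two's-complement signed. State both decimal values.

unsigned = 14, signed = -2

Unsigned: 1110 = 14.
Signed: MSB=1 → 14 − 16 = -2.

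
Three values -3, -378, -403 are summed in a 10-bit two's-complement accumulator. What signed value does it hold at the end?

240

-3 + (-378) = -381 (1010000011)
-381 + (-403) = -784 → wraps to 240 (0011110000)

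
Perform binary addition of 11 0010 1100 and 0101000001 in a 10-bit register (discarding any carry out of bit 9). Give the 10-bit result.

  1100101100
+ 0101000001
= 0001101101  (discard carry-out 1)

0001101101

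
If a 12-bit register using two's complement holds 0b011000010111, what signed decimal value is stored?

1559

MSB is 0, so the value is non-negative: 011000010111 = 1559.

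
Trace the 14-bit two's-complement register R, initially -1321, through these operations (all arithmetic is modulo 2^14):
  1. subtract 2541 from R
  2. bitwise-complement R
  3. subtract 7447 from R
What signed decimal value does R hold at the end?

-3586

Start: R = -1321 = 11101011010111.
R = -1321 − 2541 = -3862 = 11000011101010
R = NOT 11000011101010 = 00111100010101 = 3861
R = 3861 − 7447 = -3586 = 11000111111110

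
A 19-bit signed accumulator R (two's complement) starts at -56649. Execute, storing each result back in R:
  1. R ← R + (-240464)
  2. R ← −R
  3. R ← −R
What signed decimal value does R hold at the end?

227175

Start: R = -56649 = 1110010001010110111.
R = -56649 + (-240464) = -297113; wraps to 227175 = 0110111011101100111
R = −(227175) = -227175 = 1001000100010011001
R = −(-227175) = 227175 = 0110111011101100111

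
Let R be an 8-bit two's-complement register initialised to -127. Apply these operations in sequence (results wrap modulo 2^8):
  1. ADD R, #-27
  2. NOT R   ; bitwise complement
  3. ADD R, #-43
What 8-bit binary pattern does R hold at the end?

Start: R = -127 = 10000001.
R = -127 + (-27) = -154; wraps to 102 = 01100110
R = NOT 01100110 = 10011001 = -103
R = -103 + (-43) = -146; wraps to 110 = 01101110

01101110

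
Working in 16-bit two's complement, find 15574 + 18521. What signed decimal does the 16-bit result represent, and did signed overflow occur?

-31441; overflow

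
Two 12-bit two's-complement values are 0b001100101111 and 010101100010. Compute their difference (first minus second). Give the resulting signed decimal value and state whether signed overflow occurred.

0b001100101111 → 001100101111 = 815 (signed)
010101100010 = 1378 (signed)
Subtract via negate-and-add: invert 010101100010 + 1 = 101010011110 (i.e. -1378).
  001100101111
+ 101010011110
= 110111001101
Result 110111001101: MSB = 1 → 3533 − 4096 = -563.
Addends (after negating the subtrahend) have opposite signs, so signed overflow cannot occur.

-563; no overflow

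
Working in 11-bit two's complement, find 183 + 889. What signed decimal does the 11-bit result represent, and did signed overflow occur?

183 → 00010110111
889 → 01101111001
  00010110111
+ 01101111001
= 10000110000
Result 10000110000: MSB = 1 → 1072 − 2048 = -976.
Both addends are non-negative but the stored result is negative: signed overflow. The true value 183 + 889 = 1072 lies outside [-1024, 1023].

-976; overflow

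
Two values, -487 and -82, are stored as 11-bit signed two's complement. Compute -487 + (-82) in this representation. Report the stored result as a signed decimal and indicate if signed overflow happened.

-487 → 11000011001
-82 → 11110101110
  11000011001
+ 11110101110
= 10111000111  (discard carry-out 1)
Result 10111000111: MSB = 1 → 1479 − 2048 = -569.
Both addends are negative and so is the stored result: no signed overflow.

-569; no overflow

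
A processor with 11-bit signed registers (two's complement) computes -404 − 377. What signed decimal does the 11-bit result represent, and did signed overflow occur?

-781; no overflow

-404 → 11001101100
377 → 00101111001
Subtract via negate-and-add: invert 00101111001 + 1 = 11010000111 (i.e. -377).
  11001101100
+ 11010000111
= 10011110011  (discard carry-out 1)
Result 10011110011: MSB = 1 → 1267 − 2048 = -781.
Both addends (after negating the subtrahend) are negative and so is the stored result: no signed overflow.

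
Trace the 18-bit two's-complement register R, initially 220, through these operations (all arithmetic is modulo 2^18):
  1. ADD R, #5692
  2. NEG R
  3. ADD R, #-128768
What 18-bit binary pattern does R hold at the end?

Start: R = 220 = 000000000011011100.
R = 220 + 5692 = 5912 = 000001011100011000
R = −(5912) = -5912 = 111110100011101000
R = -5912 + (-128768) = -134680; wraps to 127464 = 011111000111101000

011111000111101000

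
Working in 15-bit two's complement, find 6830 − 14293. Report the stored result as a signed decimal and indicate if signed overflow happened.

-7463; no overflow

6830 → 001101010101110
14293 → 011011111010101
Subtract via negate-and-add: invert 011011111010101 + 1 = 100100000101011 (i.e. -14293).
  001101010101110
+ 100100000101011
= 110001011011001
Result 110001011011001: MSB = 1 → 25305 − 32768 = -7463.
Addends (after negating the subtrahend) have opposite signs, so signed overflow cannot occur.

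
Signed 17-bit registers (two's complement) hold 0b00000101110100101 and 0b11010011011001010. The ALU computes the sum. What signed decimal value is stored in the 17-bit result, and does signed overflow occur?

0b00000101110100101 → 00000101110100101 = 2981 (signed)
0b11010011011001010 → 11010011011001010 = -22838 (signed)
  00000101110100101
+ 11010011011001010
= 11011001001101111
Result 11011001001101111: MSB = 1 → 111215 − 131072 = -19857.
Addends have opposite signs, so signed overflow cannot occur.

-19857; no overflow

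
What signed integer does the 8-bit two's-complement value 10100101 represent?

-91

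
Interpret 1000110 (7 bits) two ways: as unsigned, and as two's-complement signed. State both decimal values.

Unsigned: 1000110 = 70.
Signed: MSB=1 → 70 − 128 = -58.

unsigned = 70, signed = -58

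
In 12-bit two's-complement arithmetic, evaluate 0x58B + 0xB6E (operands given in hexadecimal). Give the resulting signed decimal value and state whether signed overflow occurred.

249; no overflow

0x58B = 010110001011 = 1419 (signed)
0xB6E = 101101101110 = -1170 (signed)
  010110001011
+ 101101101110
= 000011111001  (discard carry-out 1)
Result 000011111001: MSB = 0 → value 249.
Addends have opposite signs, so signed overflow cannot occur.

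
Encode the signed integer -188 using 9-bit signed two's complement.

|-188| = 188 = 010111100 in 9 bits.
Invert the bits: 101000011. Add 1: 101000100.

101000100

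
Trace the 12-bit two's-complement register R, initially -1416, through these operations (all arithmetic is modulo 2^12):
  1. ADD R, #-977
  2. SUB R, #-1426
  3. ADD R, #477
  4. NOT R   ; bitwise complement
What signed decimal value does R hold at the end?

Start: R = -1416 = 101001111000.
R = -1416 + (-977) = -2393; wraps to 1703 = 011010100111
R = 1703 − (-1426) = 3129; wraps to -967 = 110000111001
R = -967 + 477 = -490 = 111000010110
R = NOT 111000010110 = 000111101001 = 489

489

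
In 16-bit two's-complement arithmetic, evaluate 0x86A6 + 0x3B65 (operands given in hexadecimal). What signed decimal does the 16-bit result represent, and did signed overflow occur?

-15861; no overflow

0x86A6 = 1000011010100110 = -31066 (signed)
0x3B65 = 0011101101100101 = 15205 (signed)
  1000011010100110
+ 0011101101100101
= 1100001000001011
Result 1100001000001011: MSB = 1 → 49675 − 65536 = -15861.
Addends have opposite signs, so signed overflow cannot occur.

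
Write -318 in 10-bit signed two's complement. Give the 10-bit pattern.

|-318| = 318 = 0100111110 in 10 bits.
Invert the bits: 1011000001. Add 1: 1011000010.
Check: 1011000010 reads as 706 − 1024 = -318.

1011000010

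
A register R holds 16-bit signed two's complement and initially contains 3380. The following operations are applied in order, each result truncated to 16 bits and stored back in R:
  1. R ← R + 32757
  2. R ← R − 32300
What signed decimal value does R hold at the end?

3837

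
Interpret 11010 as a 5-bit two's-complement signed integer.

MSB is 1, so the value is negative.
Invert: 00101. Add 1: 00110 = 6. So the value is −6.

-6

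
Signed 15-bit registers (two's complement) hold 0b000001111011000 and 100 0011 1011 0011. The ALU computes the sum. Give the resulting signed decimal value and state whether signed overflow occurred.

-14453; no overflow

0b000001111011000 → 000001111011000 = 984 (signed)
100 0011 1011 0011 → 100001110110011 = -15437 (signed)
  000001111011000
+ 100001110110011
= 100011110001011
Result 100011110001011: MSB = 1 → 18315 − 32768 = -14453.
Addends have opposite signs, so signed overflow cannot occur.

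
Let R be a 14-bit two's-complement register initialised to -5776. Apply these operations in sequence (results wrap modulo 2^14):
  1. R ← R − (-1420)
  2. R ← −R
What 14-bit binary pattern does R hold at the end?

01000100000100

Start: R = -5776 = 10100101110000.
R = -5776 − (-1420) = -4356 = 10111011111100
R = −(-4356) = 4356 = 01000100000100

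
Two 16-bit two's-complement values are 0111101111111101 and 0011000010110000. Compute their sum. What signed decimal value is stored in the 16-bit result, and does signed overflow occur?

0111101111111101 = 31741 (signed)
0011000010110000 = 12464 (signed)
  0111101111111101
+ 0011000010110000
= 1010110010101101
Result 1010110010101101: MSB = 1 → 44205 − 65536 = -21331.
Both addends are non-negative but the stored result is negative: signed overflow. The true value 31741 + 12464 = 44205 lies outside [-32768, 32767].

-21331; overflow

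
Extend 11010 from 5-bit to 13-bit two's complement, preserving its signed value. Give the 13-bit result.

MSB of 11010 is 1; replicate it into the new high bits.
11111111|11010 → 1111111111010 (still -6).

1111111111010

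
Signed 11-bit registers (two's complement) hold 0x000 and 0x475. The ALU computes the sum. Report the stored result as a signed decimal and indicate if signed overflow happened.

0x000 = 00000000000 = 0 (signed)
0x475 = 10001110101 = -907 (signed)
  00000000000
+ 10001110101
= 10001110101
Result 10001110101: MSB = 1 → 1141 − 2048 = -907.
Addends have opposite signs, so signed overflow cannot occur.

-907; no overflow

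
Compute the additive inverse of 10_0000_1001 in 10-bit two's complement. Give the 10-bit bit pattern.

0111110111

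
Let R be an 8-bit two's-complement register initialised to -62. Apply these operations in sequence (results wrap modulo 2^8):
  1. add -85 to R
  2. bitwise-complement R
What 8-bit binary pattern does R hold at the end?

10010010

Start: R = -62 = 11000010.
R = -62 + (-85) = -147; wraps to 109 = 01101101
R = NOT 01101101 = 10010010 = -110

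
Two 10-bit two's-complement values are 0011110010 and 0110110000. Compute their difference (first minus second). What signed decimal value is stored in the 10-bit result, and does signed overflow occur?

-190; no overflow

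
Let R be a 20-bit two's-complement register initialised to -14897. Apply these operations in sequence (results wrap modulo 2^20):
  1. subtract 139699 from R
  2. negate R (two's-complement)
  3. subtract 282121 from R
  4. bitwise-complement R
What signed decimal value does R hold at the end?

127524

Start: R = -14897 = 11111100010111001111.
R = -14897 − 139699 = -154596 = 11011010010000011100
R = −(-154596) = 154596 = 00100101101111100100
R = 154596 − 282121 = -127525 = 11100000110111011011
R = NOT 11100000110111011011 = 00011111001000100100 = 127524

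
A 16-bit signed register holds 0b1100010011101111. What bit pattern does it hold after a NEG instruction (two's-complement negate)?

0011101100010001

Invert: 0011101100010000. Add 1: 0011101100010001.
Check: 1100010011101111 = -15121, 0011101100010001 = 15121.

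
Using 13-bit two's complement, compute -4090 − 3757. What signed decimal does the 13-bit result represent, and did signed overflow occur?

-4090 → 1000000000110
3757 → 0111010101101
Subtract via negate-and-add: invert 0111010101101 + 1 = 1000101010011 (i.e. -3757).
  1000000000110
+ 1000101010011
= 0000101011001  (discard carry-out 1)
Result 0000101011001: MSB = 0 → value 345.
Both addends (after negating the subtrahend) are negative but the stored result is non-negative: signed overflow. The true value -4090 − 3757 = -7847 lies outside [-4096, 4095].

345; overflow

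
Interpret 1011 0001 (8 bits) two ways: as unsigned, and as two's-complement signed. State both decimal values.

unsigned = 177, signed = -79

Unsigned: 10110001 = 177.
Signed: MSB=1 → 177 − 256 = -79.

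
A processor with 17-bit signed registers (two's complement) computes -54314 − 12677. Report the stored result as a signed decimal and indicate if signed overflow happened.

64081; overflow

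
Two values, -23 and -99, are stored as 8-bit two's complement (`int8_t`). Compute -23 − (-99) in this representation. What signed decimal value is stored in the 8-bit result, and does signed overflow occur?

-23 → 11101001
-99 → 10011101
Subtract via negate-and-add: invert 10011101 + 1 = 01100011 (i.e. 99).
  11101001
+ 01100011
= 01001100  (discard carry-out 1)
Result 01001100: MSB = 0 → value 76.
Addends (after negating the subtrahend) have opposite signs, so signed overflow cannot occur.

76; no overflow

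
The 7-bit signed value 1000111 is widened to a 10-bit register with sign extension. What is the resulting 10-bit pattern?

1111000111

MSB of 1000111 is 1; replicate it into the new high bits.
111|1000111 → 1111000111 (still -57).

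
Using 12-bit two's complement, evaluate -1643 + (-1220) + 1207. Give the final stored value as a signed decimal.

-1656

-1643 + (-1220) = -2863 → wraps to 1233 (010011010001)
1233 + 1207 = 2440 → wraps to -1656 (100110001000)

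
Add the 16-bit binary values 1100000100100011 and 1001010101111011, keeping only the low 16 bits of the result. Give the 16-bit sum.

0101011010011110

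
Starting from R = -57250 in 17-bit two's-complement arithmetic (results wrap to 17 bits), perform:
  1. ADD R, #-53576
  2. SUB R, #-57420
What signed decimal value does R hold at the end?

Start: R = -57250 = 10010000001011110.
R = -57250 + (-53576) = -110826; wraps to 20246 = 00100111100010110
R = 20246 − (-57420) = 77666; wraps to -53406 = 10010111101100010

-53406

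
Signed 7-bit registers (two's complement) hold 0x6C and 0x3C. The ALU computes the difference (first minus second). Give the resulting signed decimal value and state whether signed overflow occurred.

48; overflow

0x6C = 1101100 = -20 (signed)
0x3C = 0111100 = 60 (signed)
Subtract via negate-and-add: invert 0111100 + 1 = 1000100 (i.e. -60).
  1101100
+ 1000100
= 0110000  (discard carry-out 1)
Result 0110000: MSB = 0 → value 48.
Both addends (after negating the subtrahend) are negative but the stored result is non-negative: signed overflow. The true value -20 − 60 = -80 lies outside [-64, 63].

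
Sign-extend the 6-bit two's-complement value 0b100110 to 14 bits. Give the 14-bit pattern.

11111111100110

MSB of 100110 is 1; replicate it into the new high bits.
11111111|100110 → 11111111100110 (still -26).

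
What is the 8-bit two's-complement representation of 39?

00100111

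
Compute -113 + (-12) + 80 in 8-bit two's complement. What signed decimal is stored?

-45

-113 + (-12) = -125 (10000011)
-125 + 80 = -45 (11010011)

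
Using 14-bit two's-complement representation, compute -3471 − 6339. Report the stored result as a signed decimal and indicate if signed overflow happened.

6574; overflow

-3471 → 11001001110001
6339 → 01100011000011
Subtract via negate-and-add: invert 01100011000011 + 1 = 10011100111101 (i.e. -6339).
  11001001110001
+ 10011100111101
= 01100110101110  (discard carry-out 1)
Result 01100110101110: MSB = 0 → value 6574.
Both addends (after negating the subtrahend) are negative but the stored result is non-negative: signed overflow. The true value -3471 − 6339 = -9810 lies outside [-8192, 8191].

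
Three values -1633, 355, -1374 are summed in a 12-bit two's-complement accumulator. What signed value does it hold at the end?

1444

-1633 + 355 = -1278 (101100000010)
-1278 + (-1374) = -2652 → wraps to 1444 (010110100100)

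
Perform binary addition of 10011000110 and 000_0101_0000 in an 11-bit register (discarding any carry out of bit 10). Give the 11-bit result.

10100010110

  10011000110
+ 00001010000
= 10100010110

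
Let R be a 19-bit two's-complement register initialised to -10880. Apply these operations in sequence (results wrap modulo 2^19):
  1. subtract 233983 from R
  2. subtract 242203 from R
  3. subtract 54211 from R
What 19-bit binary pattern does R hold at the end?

1111011110110100011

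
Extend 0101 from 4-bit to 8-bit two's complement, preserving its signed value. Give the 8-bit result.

MSB of 0101 is 0; replicate it into the new high bits.
0000|0101 → 00000101 (still 5).

00000101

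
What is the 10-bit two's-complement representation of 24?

24 is non-negative, so write it directly in 10 bits: 0000011000.

0000011000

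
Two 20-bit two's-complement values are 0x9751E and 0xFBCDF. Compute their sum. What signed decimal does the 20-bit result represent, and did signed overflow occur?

0x9751E = 10010111010100011110 = -428770 (signed)
0xFBCDF = 11111011110011011111 = -17185 (signed)
  10010111010100011110
+ 11111011110011011111
= 10010011000111111101  (discard carry-out 1)
Result 10010011000111111101: MSB = 1 → 602621 − 1048576 = -445955.
Both addends are negative and so is the stored result: no signed overflow.

-445955; no overflow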